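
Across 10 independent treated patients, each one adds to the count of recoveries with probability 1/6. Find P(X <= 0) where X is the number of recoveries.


P(X<=0) = P(X=0)
= 9765625/60466176
= 9765625/60466176

9765625/60466176


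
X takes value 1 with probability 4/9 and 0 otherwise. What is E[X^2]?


For Bernoulli: X in {0,1}
E[X^2] = 0^2*(1-4/9) + 1^2*4/9 = 4/9

4/9


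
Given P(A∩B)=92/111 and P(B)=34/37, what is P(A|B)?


P(A|B) = P(A∩B)/P(B) = (92/111)/(102/111) = 92/102 = 46/51

46/51


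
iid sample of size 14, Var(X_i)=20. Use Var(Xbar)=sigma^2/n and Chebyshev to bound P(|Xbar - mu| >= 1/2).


Var(Xbar) = Var(X)/n = 20/14
Chebyshev: P(|Xbar-mu| >= 1/2) <= Var(Xbar)/(1/2)^2 = (10/7)/(1/4) = 40/7
Bound exceeds 1, so trivial bound: 1

1


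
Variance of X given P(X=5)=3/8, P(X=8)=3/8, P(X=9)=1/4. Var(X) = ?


E[X] = 57/8, E[X^2] = 429/8
Var(X) = E[X^2] - (E[X])^2 = 429/8 - (57/8)^2 = 183/64

183/64


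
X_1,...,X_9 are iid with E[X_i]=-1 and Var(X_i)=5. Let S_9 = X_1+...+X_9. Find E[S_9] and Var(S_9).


E[S_n] = n*mu = 9*-1 = -9
Var(S_n) = n*sigma^2 = 9*5 = 45

E[S_9]=-9, Var(S_9)=45


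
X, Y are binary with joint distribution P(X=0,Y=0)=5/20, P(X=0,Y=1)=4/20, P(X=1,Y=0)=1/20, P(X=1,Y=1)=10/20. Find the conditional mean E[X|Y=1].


P(Y=1) = 14/20
E[X|Y=1] = (0*4 + 1*10)/14 = 10/14 = 5/7

5/7


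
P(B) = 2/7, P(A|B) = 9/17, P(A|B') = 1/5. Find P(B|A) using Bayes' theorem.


P(A) = P(A|B)P(B) + P(A|B')P(B') = 9/17*2/7 + 1/5*5/7 = 5/17
P(B|A) = P(A|B)P(B)/P(A) = (18/119)/(5/17) = 18/35

18/35


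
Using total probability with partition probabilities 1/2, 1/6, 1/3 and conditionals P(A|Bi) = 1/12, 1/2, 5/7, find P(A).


P(A) = P(A|B1)P(B1) + P(A|B2)P(B2) + P(A|B3)P(B3)
= 1/12*1/2 + 1/2*1/6 + 5/7*1/3
= 1/24 + 1/12 + 5/21 = 61/168

61/168


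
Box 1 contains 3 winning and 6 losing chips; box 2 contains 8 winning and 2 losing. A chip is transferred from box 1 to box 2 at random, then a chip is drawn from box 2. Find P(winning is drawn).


P(transfer winning) = 3/9 = 1/3; P(transfer losing) = 2/3
If winning transferred: Urn II has 9 winning of 11, so P(winning|winning moved) = 9/11
If losing transferred: Urn II has 8 winning of 11, so P(winning|losing moved) = 8/11
By total probability: P(winning) = 1/3*9/11 + 2/3*8/11 = 25/33

25/33


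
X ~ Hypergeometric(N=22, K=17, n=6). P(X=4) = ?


P(X=4) = C(17,4)*C(5,2) / C(22,6)
= 2380*10 / 74613
= 23800/74613 = 200/627

200/627


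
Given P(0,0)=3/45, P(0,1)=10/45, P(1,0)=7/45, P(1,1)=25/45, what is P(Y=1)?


P(Y=1) = P(0,1)+P(1,1) = 10/45 + 25/45 = 35/45 = 7/9

7/9


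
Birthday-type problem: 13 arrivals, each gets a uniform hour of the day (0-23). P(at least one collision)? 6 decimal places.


P(all different) = prod((24-i)/24 for i=0..12) = 0.017734
P(at least one match) = 1 - 0.017734 = 0.982266

0.982266


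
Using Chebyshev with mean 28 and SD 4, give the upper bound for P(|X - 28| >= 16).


k = 16/4 = 4
Chebyshev: P(|X-mu| >= k*sigma) <= 1/k^2 = 1/4^2 = 1/16

1/16


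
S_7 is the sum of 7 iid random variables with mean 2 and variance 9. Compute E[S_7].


E[S_n] = n*E[X_1] = 7*2 = 14

14


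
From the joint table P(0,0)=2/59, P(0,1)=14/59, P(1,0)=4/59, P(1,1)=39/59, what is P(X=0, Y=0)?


Read from table: P(X=0, Y=0) = 2/59

2/59


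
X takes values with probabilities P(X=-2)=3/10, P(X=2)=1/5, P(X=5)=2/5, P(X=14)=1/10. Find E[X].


E[X] = sum(x * P(x))
= -2*3/10 + 2*1/5 + 5*2/5 + 14*1/10
= 16/5

16/5


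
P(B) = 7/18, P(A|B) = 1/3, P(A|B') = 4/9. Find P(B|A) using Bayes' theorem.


P(A) = P(A|B)P(B) + P(A|B')P(B') = 1/3*7/18 + 4/9*11/18 = 65/162
P(B|A) = P(A|B)P(B)/P(A) = (7/54)/(65/162) = 21/65

21/65


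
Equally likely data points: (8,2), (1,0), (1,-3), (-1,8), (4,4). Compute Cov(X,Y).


E[X]=13/5, E[Y]=11/5, E[XY]=21/5
Cov(X,Y) = E[XY] - E[X]E[Y] = 21/5 - 13/5*11/5 = -38/25

-38/25


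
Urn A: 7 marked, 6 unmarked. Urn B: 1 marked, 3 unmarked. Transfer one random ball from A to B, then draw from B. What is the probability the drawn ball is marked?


P(transfer marked) = 7/13; P(transfer unmarked) = 6/13
If marked transferred: Urn II has 2 marked of 5, so P(marked|marked moved) = 2/5
If unmarked transferred: Urn II has 1 marked of 5, so P(marked|unmarked moved) = 1/5
By total probability: P(marked) = 7/13*2/5 + 6/13*1/5 = 4/13

4/13


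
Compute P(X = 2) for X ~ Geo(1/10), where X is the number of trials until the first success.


P(X=2) = (1-p)^1 * p = (9/10)^1 * 1/10
= 9/10 * 1/10 = 9/100

9/100


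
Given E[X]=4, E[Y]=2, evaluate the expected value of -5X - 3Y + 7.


E[-5X - 3Y + 7] = -5*E[X] - 3*E[Y] + 7
= (-5)*(4) + (-3)*(2) + (7)
= -20 - 6 + 7 = -19

-19


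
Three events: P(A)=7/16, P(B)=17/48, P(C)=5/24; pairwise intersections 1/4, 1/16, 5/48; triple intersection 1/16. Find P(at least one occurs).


P(A∪B∪C) = P(A)+P(B)+P(C) - P(AB)-P(AC)-P(BC) + P(ABC)
= 7/16+17/48+5/24 - 1/4-1/16-5/48 + 1/16
= 31/48

31/48


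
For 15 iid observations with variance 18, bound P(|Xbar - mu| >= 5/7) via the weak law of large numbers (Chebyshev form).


Var(Xbar) = Var(X)/n = 18/15
Chebyshev: P(|Xbar-mu| >= 5/7) <= Var(Xbar)/(5/7)^2 = (6/5)/(25/49) = 294/125
Bound exceeds 1, so trivial bound: 1

1


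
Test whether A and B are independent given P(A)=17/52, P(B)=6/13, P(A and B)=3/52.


P(A)*P(B) = 17/52*6/13 = 51/338
P(A∩B) = 3/52 != 51/338, so not independent

No, A and B are not independent


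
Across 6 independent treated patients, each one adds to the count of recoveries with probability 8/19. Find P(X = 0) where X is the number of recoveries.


P(X=0) = C(6,0) * p^0 * (1-p)^6
= 1 * 1 * 1771561/47045881
= 1771561/47045881

1771561/47045881


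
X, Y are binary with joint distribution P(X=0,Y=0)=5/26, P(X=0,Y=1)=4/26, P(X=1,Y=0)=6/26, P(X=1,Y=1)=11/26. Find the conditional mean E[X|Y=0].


P(Y=0) = 11/26
E[X|Y=0] = (0*5 + 1*6)/11 = 6/11

6/11


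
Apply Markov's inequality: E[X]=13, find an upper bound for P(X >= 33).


Markov: P(X >= a) <= E[X]/a
P(X >= 33) <= 13/33

13/33


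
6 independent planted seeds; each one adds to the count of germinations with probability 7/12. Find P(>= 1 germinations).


P(at least one) = 1 - P(none)
P(none) = (1 - 7/12)^6 = (5/12)^6 = 15625/2985984
P(at least one) = 1 - 15625/2985984 = 2970359/2985984

2970359/2985984


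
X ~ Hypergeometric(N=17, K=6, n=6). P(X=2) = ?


P(X=2) = C(6,2)*C(11,4) / C(17,6)
= 15*330 / 12376
= 4950/12376 = 2475/6188

2475/6188


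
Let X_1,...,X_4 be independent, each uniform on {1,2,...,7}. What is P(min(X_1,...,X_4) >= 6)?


P(min >= 6) = P(all X_i >= 6) = (P(X_1 >= 6))^4
= (2/7)^4 = 16/2401

16/2401


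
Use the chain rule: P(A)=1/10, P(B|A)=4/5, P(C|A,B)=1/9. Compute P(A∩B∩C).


P(A∩B∩C) = P(A) * P(B|A) * P(C|A∩B)
= 1/10 * 4/5 * 1/9
= 2/25 * 1/9 = 2/225

2/225


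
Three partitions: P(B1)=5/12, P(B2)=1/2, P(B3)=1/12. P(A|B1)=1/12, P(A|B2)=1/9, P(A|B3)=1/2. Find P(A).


P(A) = P(A|B1)P(B1) + P(A|B2)P(B2) + P(A|B3)P(B3)
= 1/12*5/12 + 1/9*1/2 + 1/2*1/12
= 5/144 + 1/18 + 1/24 = 19/144

19/144


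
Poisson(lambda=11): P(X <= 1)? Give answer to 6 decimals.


P(X<=1) = e^(-11)*11^0/0! + e^(-11)*11^1/1!
≈ 0.0000167017 + 0.0001837187
= 0.0002004204
≈ 0.000200

0.000200


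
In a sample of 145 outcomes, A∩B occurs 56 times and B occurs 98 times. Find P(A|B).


P(A|B) = P(A∩B)/P(B) = (56/145)/(98/145) = 56/98 = 4/7

4/7


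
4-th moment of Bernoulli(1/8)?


For Bernoulli: X in {0,1}
E[X^4] = 0^4*(1-1/8) + 1^4*1/8 = 1/8

1/8


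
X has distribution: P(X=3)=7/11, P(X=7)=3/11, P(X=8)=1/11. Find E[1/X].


E[1/X] = sum(g(x)*P(x))
= 1/3*7/11 + 1/7*3/11 + 1/8*1/11
= 485/1848

485/1848


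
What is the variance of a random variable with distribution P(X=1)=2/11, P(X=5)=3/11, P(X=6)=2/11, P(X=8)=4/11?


E[X] = 61/11, E[X^2] = 405/11
Var(X) = E[X^2] - (E[X])^2 = 405/11 - (61/11)^2 = 734/121

734/121


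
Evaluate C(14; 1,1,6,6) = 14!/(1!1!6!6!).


14! = 87178291200
Denominator: 1!=1 * 1!=1 * 6!=720 * 6!=720
Coefficient = 87178291200 / 518400 = 168168

168168


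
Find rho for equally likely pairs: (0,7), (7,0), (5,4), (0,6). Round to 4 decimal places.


Cov(X,Y) = -7.7500, Var(X) = 9.5000, Var(Y) = 7.1875
rho = Cov/(sqrt(VarX)*sqrt(VarY)) = -0.9379

-0.9379


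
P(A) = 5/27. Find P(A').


P(A') = 1 - P(A) = 1 - 5/27 = 22/27

22/27


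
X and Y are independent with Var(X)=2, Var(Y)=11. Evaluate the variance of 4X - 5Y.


Independence => Cov(X,Y)=0
Var(4X - 5Y) = 4^2*Var(X) + (-5)^2*Var(Y)
= 16*2 + 25*11 = 307

307


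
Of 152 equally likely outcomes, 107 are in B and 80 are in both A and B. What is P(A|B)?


P(A|B) = P(A∩B)/P(B) = (80/152)/(107/152) = 80/107

80/107


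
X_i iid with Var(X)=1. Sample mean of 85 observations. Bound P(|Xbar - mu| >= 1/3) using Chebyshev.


Var(Xbar) = Var(X)/n = 1/85
Chebyshev: P(|Xbar-mu| >= 1/3) <= Var(Xbar)/(1/3)^2 = (1/85)/(1/9) = 9/85

9/85


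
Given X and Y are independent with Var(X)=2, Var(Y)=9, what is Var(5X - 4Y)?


Independence => Cov(X,Y)=0
Var(5X - 4Y) = 5^2*Var(X) + (-4)^2*Var(Y)
= 25*2 + 16*9 = 194

194


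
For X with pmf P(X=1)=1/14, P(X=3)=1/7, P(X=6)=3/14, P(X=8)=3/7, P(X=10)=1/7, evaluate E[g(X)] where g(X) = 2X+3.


E[2X+3] = sum(g(x)*P(x))
= 5*1/14 + 9*1/7 + 15*3/14 + 19*3/7 + 23*1/7
= 114/7

114/7


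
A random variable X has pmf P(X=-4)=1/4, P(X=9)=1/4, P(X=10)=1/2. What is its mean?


E[X] = sum(x * P(x))
= -4*1/4 + 9*1/4 + 10*1/2
= 25/4

25/4


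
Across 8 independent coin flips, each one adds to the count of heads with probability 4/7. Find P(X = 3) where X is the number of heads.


P(X=3) = C(8,3) * p^3 * (1-p)^5
= 56 * 64/343 * 243/16807
= 124416/823543

124416/823543


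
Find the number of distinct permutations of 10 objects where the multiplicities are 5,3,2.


10! = 3628800
Denominator: 5!=120 * 3!=6 * 2!=2
Coefficient = 3628800 / 1440 = 2520

2520


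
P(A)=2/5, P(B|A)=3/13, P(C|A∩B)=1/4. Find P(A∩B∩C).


P(A∩B∩C) = P(A) * P(B|A) * P(C|A∩B)
= 2/5 * 3/13 * 1/4
= 6/65 * 1/4 = 3/130

3/130


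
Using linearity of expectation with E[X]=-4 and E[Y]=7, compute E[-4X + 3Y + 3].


E[-4X + 3Y + 3] = -4*E[X] + 3*E[Y] + 3
= (-4)*(-4) + (3)*(7) + (3)
= 16 + 21 + 3 = 40

40


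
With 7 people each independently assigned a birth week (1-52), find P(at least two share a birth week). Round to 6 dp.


P(all different) = prod((52-i)/52 for i=0..6) = 0.655863
P(at least one match) = 1 - 0.655863 = 0.344137

0.344137


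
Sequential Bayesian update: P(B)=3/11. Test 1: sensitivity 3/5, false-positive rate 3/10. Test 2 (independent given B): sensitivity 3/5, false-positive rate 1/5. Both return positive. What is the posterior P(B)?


After test 1: P(+) = 3/5*3/11 + 3/10*8/11 = 21/55
P(B|+) = (9/55)/(21/55) = 3/7
After test 2 (use post1 as new prior): P(+) = 3/5*3/7 + 1/5*4/7 = 13/35
P(B|+,+) = (9/35)/(13/35) = 9/13

9/13


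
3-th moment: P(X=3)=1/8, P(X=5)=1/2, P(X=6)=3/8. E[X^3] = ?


E[X^3] = sum(x^3 * P(x))
= 27*1/8 + 125*1/2 + 216*3/8
= 1175/8

1175/8


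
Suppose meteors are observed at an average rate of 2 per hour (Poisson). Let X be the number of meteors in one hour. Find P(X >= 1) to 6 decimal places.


P(X>=1) = 1 - P(X<=0) = 1 - (e^(-2)*2^0/0!)
≈ 1 - 0.1353352832 = 0.8646647168
≈ 0.864665

0.864665


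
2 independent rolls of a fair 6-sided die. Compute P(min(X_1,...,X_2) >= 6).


P(min >= 6) = P(all X_i >= 6) = (P(X_1 >= 6))^2
= (1/6)^2 = 1/36

1/36


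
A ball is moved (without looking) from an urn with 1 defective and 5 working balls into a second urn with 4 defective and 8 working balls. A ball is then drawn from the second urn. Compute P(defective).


P(transfer defective) = 1/6; P(transfer working) = 5/6
If defective transferred: Urn II has 5 defective of 13, so P(defective|defective moved) = 5/13
If working transferred: Urn II has 4 defective of 13, so P(defective|working moved) = 4/13
By total probability: P(defective) = 1/6*5/13 + 5/6*4/13 = 25/78

25/78


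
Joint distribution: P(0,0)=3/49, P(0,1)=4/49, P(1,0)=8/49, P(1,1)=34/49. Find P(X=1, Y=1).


Read from table: P(X=1, Y=1) = 34/49

34/49


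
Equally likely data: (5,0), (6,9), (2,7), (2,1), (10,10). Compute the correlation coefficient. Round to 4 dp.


Cov(X,Y) = 7.0000, Var(X) = 8.8000, Var(Y) = 17.0400
rho = Cov/(sqrt(VarX)*sqrt(VarY)) = 0.5716

0.5716


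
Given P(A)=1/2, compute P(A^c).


P(A') = 1 - P(A) = 1 - 1/2 = 1/2

1/2


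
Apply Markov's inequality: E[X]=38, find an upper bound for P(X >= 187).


Markov: P(X >= a) <= E[X]/a
P(X >= 187) <= 38/187

38/187


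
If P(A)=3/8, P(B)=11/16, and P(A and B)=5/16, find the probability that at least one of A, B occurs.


P(A∪B) = P(A) + P(B) - P(A∩B)
= 3/8 + 11/16 - 5/16 = 3/4

3/4


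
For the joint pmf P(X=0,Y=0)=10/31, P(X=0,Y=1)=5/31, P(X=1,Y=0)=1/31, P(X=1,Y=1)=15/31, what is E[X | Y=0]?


P(Y=0) = 11/31
E[X|Y=0] = (0*10 + 1*1)/11 = 1/11

1/11


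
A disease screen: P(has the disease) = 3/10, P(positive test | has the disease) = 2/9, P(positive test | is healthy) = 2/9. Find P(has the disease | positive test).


P(A) = P(A|B)P(B) + P(A|B')P(B') = 2/9*3/10 + 2/9*7/10 = 2/9
P(B|A) = P(A|B)P(B)/P(A) = (1/15)/(2/9) = 3/10

3/10


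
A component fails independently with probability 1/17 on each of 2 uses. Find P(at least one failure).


P(at least one) = 1 - P(none)
P(none) = (1 - 1/17)^2 = (16/17)^2 = 256/289
P(at least one) = 1 - 256/289 = 33/289

33/289


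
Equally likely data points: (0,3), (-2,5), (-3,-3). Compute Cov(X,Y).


E[X]=-5/3, E[Y]=5/3, E[XY]=-1/3
Cov(X,Y) = E[XY] - E[X]E[Y] = -1/3 + 5/3*5/3 = 22/9

22/9


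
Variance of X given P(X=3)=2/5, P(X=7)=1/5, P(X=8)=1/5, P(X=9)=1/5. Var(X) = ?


E[X] = 6, E[X^2] = 212/5
Var(X) = E[X^2] - (E[X])^2 = 212/5 - (6)^2 = 32/5

32/5


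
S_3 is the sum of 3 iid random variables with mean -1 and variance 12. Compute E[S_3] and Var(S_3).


E[S_n] = n*mu = 3*-1 = -3
Var(S_n) = n*sigma^2 = 3*12 = 36

E[S_3]=-3, Var(S_3)=36


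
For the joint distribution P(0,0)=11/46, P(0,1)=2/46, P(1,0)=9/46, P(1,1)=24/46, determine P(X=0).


P(X=0) = P(0,0)+P(0,1) = 11/46 + 2/46 = 13/46

13/46


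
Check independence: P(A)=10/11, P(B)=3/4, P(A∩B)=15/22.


P(A)*P(B) = 10/11*3/4 = 15/22
P(A∩B) = 15/22, which equals P(A)P(B), so independent

Yes, A and B are independent


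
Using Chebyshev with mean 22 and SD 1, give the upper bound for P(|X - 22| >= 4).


k = 4/1 = 4
Chebyshev: P(|X-mu| >= k*sigma) <= 1/k^2 = 1/4^2 = 1/16

1/16


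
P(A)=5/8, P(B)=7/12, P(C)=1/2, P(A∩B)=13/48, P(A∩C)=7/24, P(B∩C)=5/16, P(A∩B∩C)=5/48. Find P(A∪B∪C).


P(A∪B∪C) = P(A)+P(B)+P(C) - P(AB)-P(AC)-P(BC) + P(ABC)
= 5/8+7/12+1/2 - 13/48-7/24-5/16 + 5/48
= 15/16

15/16


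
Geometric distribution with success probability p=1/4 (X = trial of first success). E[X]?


For geometric (trials until first success), E[X] = 1/p = 1/(1/4) = 4

4


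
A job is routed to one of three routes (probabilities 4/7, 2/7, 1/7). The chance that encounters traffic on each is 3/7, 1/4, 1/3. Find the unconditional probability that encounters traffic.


P(A) = P(A|B1)P(B1) + P(A|B2)P(B2) + P(A|B3)P(B3)
= 3/7*4/7 + 1/4*2/7 + 1/3*1/7
= 12/49 + 1/14 + 1/21 = 107/294

107/294


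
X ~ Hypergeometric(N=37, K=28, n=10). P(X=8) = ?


P(X=8) = C(28,8)*C(9,2) / C(37,10)
= 3108105*36 / 348330136
= 111891780/348330136 = 363285/1130942

363285/1130942


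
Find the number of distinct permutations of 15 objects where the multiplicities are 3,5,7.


15! = 1307674368000
Denominator: 3!=6 * 5!=120 * 7!=5040
Coefficient = 1307674368000 / 3628800 = 360360

360360


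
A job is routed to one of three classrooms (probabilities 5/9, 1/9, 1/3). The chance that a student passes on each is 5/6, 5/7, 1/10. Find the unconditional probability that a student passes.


P(A) = P(A|B1)P(B1) + P(A|B2)P(B2) + P(A|B3)P(B3)
= 5/6*5/9 + 5/7*1/9 + 1/10*1/3
= 25/54 + 5/63 + 1/30 = 544/945

544/945


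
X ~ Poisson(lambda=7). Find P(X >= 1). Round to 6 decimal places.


P(X>=1) = 1 - P(X<=0) = 1 - (e^(-7)*7^0/0!)
≈ 1 - 0.0009118820 = 0.9990881180
≈ 0.999088

0.999088


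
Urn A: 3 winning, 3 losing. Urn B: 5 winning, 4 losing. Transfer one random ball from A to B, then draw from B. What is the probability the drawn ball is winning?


P(transfer winning) = 3/6 = 1/2; P(transfer losing) = 1/2
If winning transferred: Urn II has 6 winning of 10, so P(winning|winning moved) = 3/5
If losing transferred: Urn II has 5 winning of 10, so P(winning|losing moved) = 1/2
By total probability: P(winning) = 1/2*3/5 + 1/2*1/2 = 11/20

11/20


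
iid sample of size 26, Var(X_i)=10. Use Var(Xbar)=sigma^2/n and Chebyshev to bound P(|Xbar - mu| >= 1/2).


Var(Xbar) = Var(X)/n = 10/26
Chebyshev: P(|Xbar-mu| >= 1/2) <= Var(Xbar)/(1/2)^2 = (5/13)/(1/4) = 20/13
Bound exceeds 1, so trivial bound: 1

1


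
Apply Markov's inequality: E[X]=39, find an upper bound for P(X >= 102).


Markov: P(X >= a) <= E[X]/a
P(X >= 102) <= 39/102 = 13/34

13/34


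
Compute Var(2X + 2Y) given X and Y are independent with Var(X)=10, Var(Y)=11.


Independence => Cov(X,Y)=0
Var(2X + 2Y) = 2^2*Var(X) + 2^2*Var(Y)
= 4*10 + 4*11 = 84

84


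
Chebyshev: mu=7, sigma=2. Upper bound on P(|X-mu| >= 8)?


k = 8/2 = 4
Chebyshev: P(|X-mu| >= k*sigma) <= 1/k^2 = 1/4^2 = 1/16

1/16


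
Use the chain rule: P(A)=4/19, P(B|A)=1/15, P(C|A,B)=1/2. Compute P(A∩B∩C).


P(A∩B∩C) = P(A) * P(B|A) * P(C|A∩B)
= 4/19 * 1/15 * 1/2
= 4/285 * 1/2 = 2/285

2/285


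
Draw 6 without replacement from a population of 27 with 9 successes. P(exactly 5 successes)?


P(X=5) = C(9,5)*C(18,1) / C(27,6)
= 126*18 / 296010
= 2268/296010 = 126/16445

126/16445


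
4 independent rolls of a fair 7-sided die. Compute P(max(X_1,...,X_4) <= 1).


P(max <= 1) = P(all X_i <= 1) = (P(X_1 <= 1))^4
= (1/7)^4 = 1/2401

1/2401


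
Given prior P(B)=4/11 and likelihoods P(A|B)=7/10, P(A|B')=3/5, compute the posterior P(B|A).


P(A) = P(A|B)P(B) + P(A|B')P(B') = 7/10*4/11 + 3/5*7/11 = 7/11
P(B|A) = P(A|B)P(B)/P(A) = (14/55)/(7/11) = 2/5

2/5


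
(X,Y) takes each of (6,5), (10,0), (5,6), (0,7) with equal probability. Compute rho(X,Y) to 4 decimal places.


Cov(X,Y) = -8.6250, Var(X) = 12.6875, Var(Y) = 7.2500
rho = Cov/(sqrt(VarX)*sqrt(VarY)) = -0.8993

-0.8993


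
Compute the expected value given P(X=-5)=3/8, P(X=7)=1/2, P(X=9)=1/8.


E[X] = sum(x * P(x))
= -5*3/8 + 7*1/2 + 9*1/8
= 11/4

11/4


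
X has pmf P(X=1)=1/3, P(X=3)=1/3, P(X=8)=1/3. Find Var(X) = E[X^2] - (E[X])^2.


E[X] = 4, E[X^2] = 74/3
Var(X) = E[X^2] - (E[X])^2 = 74/3 - (4)^2 = 26/3

26/3


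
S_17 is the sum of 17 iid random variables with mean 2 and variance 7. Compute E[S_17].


E[S_n] = n*E[X_1] = 17*2 = 34

34


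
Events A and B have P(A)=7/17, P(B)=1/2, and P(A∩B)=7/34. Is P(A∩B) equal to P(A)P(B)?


P(A)*P(B) = 7/17*1/2 = 7/34
P(A∩B) = 7/34, which equals P(A)P(B), so independent

Yes, A and B are independent


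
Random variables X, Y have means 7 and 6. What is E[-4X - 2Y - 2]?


E[-4X - 2Y - 2] = -4*E[X] - 2*E[Y] - 2
= (-4)*(7) + (-2)*(6) + (-2)
= -28 - 12 - 2 = -42

-42


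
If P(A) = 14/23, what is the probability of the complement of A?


P(A') = 1 - P(A) = 1 - 14/23 = 9/23

9/23


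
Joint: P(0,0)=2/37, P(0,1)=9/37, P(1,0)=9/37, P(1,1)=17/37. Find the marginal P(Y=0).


P(Y=0) = P(0,0)+P(1,0) = 2/37 + 9/37 = 11/37

11/37


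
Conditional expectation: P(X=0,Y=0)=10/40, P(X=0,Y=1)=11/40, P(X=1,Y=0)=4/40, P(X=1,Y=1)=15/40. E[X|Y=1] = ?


P(Y=1) = 26/40
E[X|Y=1] = (0*11 + 1*15)/26 = 15/26

15/26


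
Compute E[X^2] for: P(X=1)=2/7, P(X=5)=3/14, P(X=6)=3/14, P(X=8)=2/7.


E[X^2] = sum(x^2 * P(x))
= 1*2/7 + 25*3/14 + 36*3/14 + 64*2/7
= 443/14

443/14


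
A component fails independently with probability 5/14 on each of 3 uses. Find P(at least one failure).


P(at least one) = 1 - P(none)
P(none) = (1 - 5/14)^3 = (9/14)^3 = 729/2744
P(at least one) = 1 - 729/2744 = 2015/2744

2015/2744


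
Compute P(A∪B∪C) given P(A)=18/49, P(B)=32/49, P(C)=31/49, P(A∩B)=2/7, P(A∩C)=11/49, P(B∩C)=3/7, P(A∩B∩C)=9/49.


P(A∪B∪C) = P(A)+P(B)+P(C) - P(AB)-P(AC)-P(BC) + P(ABC)
= 18/49+32/49+31/49 - 2/7-11/49-3/7 + 9/49
= 44/49

44/49


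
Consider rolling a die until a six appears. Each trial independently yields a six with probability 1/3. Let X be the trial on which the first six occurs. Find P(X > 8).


P(X > 8) = P(first 8 trials all fail) = (1-p)^8 = (2/3)^8 = 256/6561

256/6561


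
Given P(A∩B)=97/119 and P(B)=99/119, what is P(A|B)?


P(A|B) = P(A∩B)/P(B) = (97/119)/(99/119) = 97/99

97/99


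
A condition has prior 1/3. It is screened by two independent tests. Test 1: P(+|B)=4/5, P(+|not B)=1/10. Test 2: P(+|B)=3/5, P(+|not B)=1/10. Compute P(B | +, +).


After test 1: P(+) = 4/5*1/3 + 1/10*2/3 = 1/3
P(B|+) = (4/15)/(1/3) = 4/5
After test 2 (use post1 as new prior): P(+) = 3/5*4/5 + 1/10*1/5 = 1/2
P(B|+,+) = (12/25)/(1/2) = 24/25

24/25


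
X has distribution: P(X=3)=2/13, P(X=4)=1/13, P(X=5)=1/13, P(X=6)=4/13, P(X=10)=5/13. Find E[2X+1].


E[2X+1] = sum(g(x)*P(x))
= 7*2/13 + 9*1/13 + 11*1/13 + 13*4/13 + 21*5/13
= 191/13

191/13


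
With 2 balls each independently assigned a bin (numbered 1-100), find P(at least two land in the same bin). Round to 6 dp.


P(all different) = prod((100-i)/100 for i=0..1) = 0.990000
P(at least one match) = 1 - 0.990000 = 0.010000

0.010000


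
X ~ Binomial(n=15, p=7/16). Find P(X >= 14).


P(X>=14) = P(X=14) + P(X=15)
= 91560114834615/1152921504606846976 + 4747561509943/1152921504606846976
= 48153838172279/576460752303423488

48153838172279/576460752303423488


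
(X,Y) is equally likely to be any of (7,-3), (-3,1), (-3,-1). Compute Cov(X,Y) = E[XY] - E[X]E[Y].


E[X]=1/3, E[Y]=-1, E[XY]=-7
Cov(X,Y) = E[XY] - E[X]E[Y] = -7 - 1/3*-1 = -20/3

-20/3


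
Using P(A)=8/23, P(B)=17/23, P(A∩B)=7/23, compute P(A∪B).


P(A∪B) = P(A) + P(B) - P(A∩B)
= 8/23 + 17/23 - 7/23 = 18/23

18/23


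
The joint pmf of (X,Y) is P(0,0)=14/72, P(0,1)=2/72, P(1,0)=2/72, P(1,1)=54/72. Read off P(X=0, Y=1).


Read from table: P(X=0, Y=1) = 2/72 = 1/36

1/36


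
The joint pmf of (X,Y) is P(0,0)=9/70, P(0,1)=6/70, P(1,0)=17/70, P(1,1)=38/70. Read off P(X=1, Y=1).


Read from table: P(X=1, Y=1) = 38/70 = 19/35

19/35


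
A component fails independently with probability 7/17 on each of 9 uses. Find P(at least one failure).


P(at least one) = 1 - P(none)
P(none) = (1 - 7/17)^9 = (10/17)^9 = 1000000000/118587876497
P(at least one) = 1 - 1000000000/118587876497 = 117587876497/118587876497

117587876497/118587876497


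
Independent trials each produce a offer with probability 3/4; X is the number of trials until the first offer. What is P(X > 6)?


P(X > 6) = P(first 6 trials all fail) = (1-p)^6 = (1/4)^6 = 1/4096

1/4096


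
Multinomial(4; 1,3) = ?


4! = 24
Denominator: 1!=1 * 3!=6
Coefficient = 24 / 6 = 4

4


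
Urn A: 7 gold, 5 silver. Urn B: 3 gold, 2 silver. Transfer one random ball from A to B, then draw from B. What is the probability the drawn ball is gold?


P(transfer gold) = 7/12; P(transfer silver) = 5/12
If gold transferred: Urn II has 4 gold of 6, so P(gold|gold moved) = 2/3
If silver transferred: Urn II has 3 gold of 6, so P(gold|silver moved) = 1/2
By total probability: P(gold) = 7/12*2/3 + 5/12*1/2 = 43/72

43/72


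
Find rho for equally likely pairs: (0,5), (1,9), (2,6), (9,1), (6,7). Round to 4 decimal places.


Cov(X,Y) = -5.7600, Var(X) = 11.4400, Var(Y) = 7.0400
rho = Cov/(sqrt(VarX)*sqrt(VarY)) = -0.6418

-0.6418


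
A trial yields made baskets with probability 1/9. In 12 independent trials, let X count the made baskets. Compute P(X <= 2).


P(X<=2) = P(X=0) + P(X=1) + P(X=2)
= 68719476736/282429536481 + 34359738368/94143178827 + 23622320128/94143178827
= 242665652224/282429536481

242665652224/282429536481


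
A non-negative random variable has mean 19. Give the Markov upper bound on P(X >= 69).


Markov: P(X >= a) <= E[X]/a
P(X >= 69) <= 19/69

19/69


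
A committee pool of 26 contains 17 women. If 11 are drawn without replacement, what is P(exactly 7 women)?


P(X=7) = C(17,7)*C(9,4) / C(26,11)
= 19448*126 / 7726160
= 2450448/7726160 = 693/2185

693/2185


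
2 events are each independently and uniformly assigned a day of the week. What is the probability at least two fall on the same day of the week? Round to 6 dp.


P(all different) = prod((7-i)/7 for i=0..1) = 0.857143
P(at least one match) = 1 - 0.857143 = 0.142857

0.142857


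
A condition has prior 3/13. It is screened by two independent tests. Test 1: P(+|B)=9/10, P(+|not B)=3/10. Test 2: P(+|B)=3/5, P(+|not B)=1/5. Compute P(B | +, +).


After test 1: P(+) = 9/10*3/13 + 3/10*10/13 = 57/130
P(B|+) = (27/130)/(57/130) = 9/19
After test 2 (use post1 as new prior): P(+) = 3/5*9/19 + 1/5*10/19 = 37/95
P(B|+,+) = (27/95)/(37/95) = 27/37

27/37


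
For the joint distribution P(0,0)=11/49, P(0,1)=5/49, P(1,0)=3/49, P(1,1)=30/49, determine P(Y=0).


P(Y=0) = P(0,0)+P(1,0) = 11/49 + 3/49 = 14/49 = 2/7

2/7


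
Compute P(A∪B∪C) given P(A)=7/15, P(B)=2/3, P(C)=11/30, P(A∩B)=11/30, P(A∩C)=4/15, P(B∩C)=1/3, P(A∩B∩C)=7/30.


P(A∪B∪C) = P(A)+P(B)+P(C) - P(AB)-P(AC)-P(BC) + P(ABC)
= 7/15+2/3+11/30 - 11/30-4/15-1/3 + 7/30
= 23/30

23/30


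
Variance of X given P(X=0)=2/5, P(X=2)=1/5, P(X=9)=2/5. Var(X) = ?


E[X] = 4, E[X^2] = 166/5
Var(X) = E[X^2] - (E[X])^2 = 166/5 - (4)^2 = 86/5

86/5


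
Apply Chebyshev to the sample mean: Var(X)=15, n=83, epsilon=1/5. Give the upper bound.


Var(Xbar) = Var(X)/n = 15/83
Chebyshev: P(|Xbar-mu| >= 1/5) <= Var(Xbar)/(1/5)^2 = (15/83)/(1/25) = 375/83
Bound exceeds 1, so trivial bound: 1

1


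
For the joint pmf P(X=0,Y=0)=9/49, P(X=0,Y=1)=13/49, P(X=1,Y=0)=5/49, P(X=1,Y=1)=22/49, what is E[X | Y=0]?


P(Y=0) = 14/49
E[X|Y=0] = (0*9 + 1*5)/14 = 5/14

5/14


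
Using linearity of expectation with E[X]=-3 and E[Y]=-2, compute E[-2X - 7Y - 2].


E[-2X - 7Y - 2] = -2*E[X] - 7*E[Y] - 2
= (-2)*(-3) + (-7)*(-2) + (-2)
= 6 + 14 - 2 = 18

18


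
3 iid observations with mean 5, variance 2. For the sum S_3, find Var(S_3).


By independence, Var(S_n) = n*Var(X_1) = 3*2 = 6

6


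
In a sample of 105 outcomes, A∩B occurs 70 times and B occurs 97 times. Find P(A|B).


P(A|B) = P(A∩B)/P(B) = (70/105)/(97/105) = 70/97

70/97


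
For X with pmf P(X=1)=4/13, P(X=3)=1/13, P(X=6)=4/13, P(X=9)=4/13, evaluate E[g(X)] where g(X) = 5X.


E[5X] = sum(g(x)*P(x))
= 5*4/13 + 15*1/13 + 30*4/13 + 45*4/13
= 335/13

335/13


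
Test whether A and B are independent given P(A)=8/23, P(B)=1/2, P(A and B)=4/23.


P(A)*P(B) = 8/23*1/2 = 4/23
P(A∩B) = 4/23, which equals P(A)P(B), so independent

Yes, A and B are independent


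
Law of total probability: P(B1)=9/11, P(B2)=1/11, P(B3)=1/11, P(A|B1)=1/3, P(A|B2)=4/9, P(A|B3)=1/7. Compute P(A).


P(A) = P(A|B1)P(B1) + P(A|B2)P(B2) + P(A|B3)P(B3)
= 1/3*9/11 + 4/9*1/11 + 1/7*1/11
= 3/11 + 4/99 + 1/77 = 226/693

226/693


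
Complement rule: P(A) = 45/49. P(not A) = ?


P(A') = 1 - P(A) = 1 - 45/49 = 4/49

4/49


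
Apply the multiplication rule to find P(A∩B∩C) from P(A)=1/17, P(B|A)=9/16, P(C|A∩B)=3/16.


P(A∩B∩C) = P(A) * P(B|A) * P(C|A∩B)
= 1/17 * 9/16 * 3/16
= 9/272 * 3/16 = 27/4352

27/4352


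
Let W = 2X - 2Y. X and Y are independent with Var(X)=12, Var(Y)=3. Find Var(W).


Independence => Cov(X,Y)=0
Var(2X - 2Y) = 2^2*Var(X) + (-2)^2*Var(Y)
= 4*12 + 4*3 = 60

60


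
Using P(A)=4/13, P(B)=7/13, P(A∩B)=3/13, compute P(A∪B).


P(A∪B) = P(A) + P(B) - P(A∩B)
= 4/13 + 7/13 - 3/13 = 8/13

8/13


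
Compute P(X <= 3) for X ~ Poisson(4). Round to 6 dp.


P(X<=3) = e^(-4)*4^0/0! + e^(-4)*4^1/1! + e^(-4)*4^2/2! + e^(-4)*4^3/3!
≈ 0.0183156389 + 0.0732625556 + 0.1465251111 + 0.1953668148
= 0.4334701204
≈ 0.433470

0.433470


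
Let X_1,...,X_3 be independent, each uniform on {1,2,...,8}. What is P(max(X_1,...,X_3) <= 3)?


P(max <= 3) = P(all X_i <= 3) = (P(X_1 <= 3))^3
= (3/8)^3 = 27/512

27/512


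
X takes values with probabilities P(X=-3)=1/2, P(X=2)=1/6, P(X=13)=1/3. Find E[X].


E[X] = sum(x * P(x))
= -3*1/2 + 2*1/6 + 13*1/3
= 19/6

19/6


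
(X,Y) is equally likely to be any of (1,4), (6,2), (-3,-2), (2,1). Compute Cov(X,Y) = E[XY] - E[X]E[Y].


E[X]=3/2, E[Y]=5/4, E[XY]=6
Cov(X,Y) = E[XY] - E[X]E[Y] = 6 - 3/2*5/4 = 33/8

33/8


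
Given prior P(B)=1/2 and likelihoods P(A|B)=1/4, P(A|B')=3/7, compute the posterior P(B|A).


P(A) = P(A|B)P(B) + P(A|B')P(B') = 1/4*1/2 + 3/7*1/2 = 19/56
P(B|A) = P(A|B)P(B)/P(A) = (1/8)/(19/56) = 7/19

7/19


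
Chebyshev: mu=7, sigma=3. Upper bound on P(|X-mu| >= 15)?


k = 15/3 = 5
Chebyshev: P(|X-mu| >= k*sigma) <= 1/k^2 = 1/5^2 = 1/25

1/25


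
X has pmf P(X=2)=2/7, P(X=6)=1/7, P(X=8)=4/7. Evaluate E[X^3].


E[X^3] = sum(x^3 * P(x))
= 8*2/7 + 216*1/7 + 512*4/7
= 2280/7

2280/7


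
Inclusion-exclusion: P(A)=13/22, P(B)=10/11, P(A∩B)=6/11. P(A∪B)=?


P(A∪B) = P(A) + P(B) - P(A∩B)
= 13/22 + 10/11 - 6/11 = 21/22

21/22


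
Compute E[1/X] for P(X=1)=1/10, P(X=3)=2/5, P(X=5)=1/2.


E[1/X] = sum(g(x)*P(x))
= 1*1/10 + 1/3*2/5 + 1/5*1/2
= 1/3

1/3


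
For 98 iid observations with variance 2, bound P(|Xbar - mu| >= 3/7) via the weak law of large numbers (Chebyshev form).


Var(Xbar) = Var(X)/n = 2/98
Chebyshev: P(|Xbar-mu| >= 3/7) <= Var(Xbar)/(3/7)^2 = (1/49)/(9/49) = 1/9

1/9


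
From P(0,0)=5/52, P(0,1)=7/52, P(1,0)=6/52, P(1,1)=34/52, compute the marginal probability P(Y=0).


P(Y=0) = P(0,0)+P(1,0) = 5/52 + 6/52 = 11/52

11/52


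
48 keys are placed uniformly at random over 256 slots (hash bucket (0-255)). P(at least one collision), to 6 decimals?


P(all different) = prod((256-i)/256 for i=0..47) = 0.009029
P(at least one match) = 1 - 0.009029 = 0.990971

0.990971


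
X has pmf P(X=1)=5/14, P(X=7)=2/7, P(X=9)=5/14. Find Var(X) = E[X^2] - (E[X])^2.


E[X] = 39/7, E[X^2] = 303/7
Var(X) = E[X^2] - (E[X])^2 = 303/7 - (39/7)^2 = 600/49

600/49


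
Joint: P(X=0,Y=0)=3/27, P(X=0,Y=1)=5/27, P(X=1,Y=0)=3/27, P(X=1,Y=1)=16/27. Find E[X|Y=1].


P(Y=1) = 21/27
E[X|Y=1] = (0*5 + 1*16)/21 = 16/21

16/21


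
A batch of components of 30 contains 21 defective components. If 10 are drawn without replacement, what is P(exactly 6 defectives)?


P(X=6) = C(21,6)*C(9,4) / C(30,10)
= 54264*126 / 30045015
= 6837264/30045015 = 108528/476905

108528/476905


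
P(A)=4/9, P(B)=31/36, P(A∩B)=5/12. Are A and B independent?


P(A)*P(B) = 4/9*31/36 = 31/81
P(A∩B) = 5/12 != 31/81, so not independent

No, A and B are not independent


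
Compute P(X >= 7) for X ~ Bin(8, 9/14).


P(X>=7) = P(X=7) + P(X=8)
= 23914845/184473632 + 43046721/1475789056
= 4782969/30118144

4782969/30118144


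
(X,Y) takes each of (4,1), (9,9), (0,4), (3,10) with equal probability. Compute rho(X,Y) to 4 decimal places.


Cov(X,Y) = 4.7500, Var(X) = 10.5000, Var(Y) = 13.5000
rho = Cov/(sqrt(VarX)*sqrt(VarY)) = 0.3990

0.3990


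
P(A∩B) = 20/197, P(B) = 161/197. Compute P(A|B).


P(A|B) = P(A∩B)/P(B) = (20/197)/(161/197) = 20/161

20/161


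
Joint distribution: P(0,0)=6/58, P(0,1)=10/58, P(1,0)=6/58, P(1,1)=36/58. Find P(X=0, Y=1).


Read from table: P(X=0, Y=1) = 10/58 = 5/29

5/29


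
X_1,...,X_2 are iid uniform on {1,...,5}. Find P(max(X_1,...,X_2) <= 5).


P(max <= 5) = P(all X_i <= 5) = (P(X_1 <= 5))^2
= (5/5)^2 = 1^2 = 1

1


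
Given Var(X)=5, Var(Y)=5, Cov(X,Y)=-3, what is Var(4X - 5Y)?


Var(4X - 5Y) = 4^2*Var(X) + (-5)^2*Var(Y) + 2*4*(-5)*Cov(X,Y)
= 16*5 + 25*5 - 40*(-3)
= 80 + 125 + 120 = 325

325


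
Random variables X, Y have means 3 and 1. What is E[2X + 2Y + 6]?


E[2X + 2Y + 6] = 2*E[X] + 2*E[Y] + 6
= (2)*(3) + (2)*(1) + (6)
= 6 + 2 + 6 = 14

14


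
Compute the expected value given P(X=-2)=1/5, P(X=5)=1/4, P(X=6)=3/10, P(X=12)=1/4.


E[X] = sum(x * P(x))
= -2*1/5 + 5*1/4 + 6*3/10 + 12*1/4
= 113/20

113/20


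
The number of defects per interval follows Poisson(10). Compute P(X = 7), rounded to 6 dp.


P(X=7) = e^(-10) * 10^7 / 7!
≈ 0.00004539992976 * 10000000 / 5040
≈ 0.090079

0.090079


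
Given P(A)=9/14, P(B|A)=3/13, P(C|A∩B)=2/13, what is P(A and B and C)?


P(A∩B∩C) = P(A) * P(B|A) * P(C|A∩B)
= 9/14 * 3/13 * 2/13
= 27/182 * 2/13 = 27/1183

27/1183


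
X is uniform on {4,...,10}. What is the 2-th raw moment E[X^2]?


E[X^2] = (1/7) * sum(x^2 for x=4..10)
= 371/7 = 53

53


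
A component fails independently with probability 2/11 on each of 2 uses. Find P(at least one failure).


P(at least one) = 1 - P(none)
P(none) = (1 - 2/11)^2 = (9/11)^2 = 81/121
P(at least one) = 1 - 81/121 = 40/121

40/121


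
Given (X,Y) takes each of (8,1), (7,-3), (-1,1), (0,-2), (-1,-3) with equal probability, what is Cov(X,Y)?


E[X]=13/5, E[Y]=-6/5, E[XY]=-11/5
Cov(X,Y) = E[XY] - E[X]E[Y] = -11/5 - 13/5*-6/5 = 23/25

23/25


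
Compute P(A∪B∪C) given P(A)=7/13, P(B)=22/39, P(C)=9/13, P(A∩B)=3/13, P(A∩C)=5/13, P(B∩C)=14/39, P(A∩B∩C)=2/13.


P(A∪B∪C) = P(A)+P(B)+P(C) - P(AB)-P(AC)-P(BC) + P(ABC)
= 7/13+22/39+9/13 - 3/13-5/13-14/39 + 2/13
= 38/39

38/39


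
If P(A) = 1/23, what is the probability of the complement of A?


P(A') = 1 - P(A) = 1 - 1/23 = 22/23

22/23


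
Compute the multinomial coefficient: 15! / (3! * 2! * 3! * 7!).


15! = 1307674368000
Denominator: 3!=6 * 2!=2 * 3!=6 * 7!=5040
Coefficient = 1307674368000 / 362880 = 3603600

3603600


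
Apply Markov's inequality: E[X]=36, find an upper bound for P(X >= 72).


Markov: P(X >= a) <= E[X]/a
P(X >= 72) <= 36/72 = 1/2

1/2


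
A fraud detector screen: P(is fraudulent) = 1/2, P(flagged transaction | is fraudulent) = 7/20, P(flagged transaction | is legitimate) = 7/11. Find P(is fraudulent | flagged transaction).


P(A) = P(A|B)P(B) + P(A|B')P(B') = 7/20*1/2 + 7/11*1/2 = 217/440
P(B|A) = P(A|B)P(B)/P(A) = (7/40)/(217/440) = 11/31

11/31


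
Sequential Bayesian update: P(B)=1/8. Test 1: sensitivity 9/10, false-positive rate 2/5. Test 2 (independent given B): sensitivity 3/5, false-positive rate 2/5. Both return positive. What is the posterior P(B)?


After test 1: P(+) = 9/10*1/8 + 2/5*7/8 = 37/80
P(B|+) = (9/80)/(37/80) = 9/37
After test 2 (use post1 as new prior): P(+) = 3/5*9/37 + 2/5*28/37 = 83/185
P(B|+,+) = (27/185)/(83/185) = 27/83

27/83


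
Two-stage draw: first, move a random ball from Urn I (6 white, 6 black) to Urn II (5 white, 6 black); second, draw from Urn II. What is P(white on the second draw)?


P(transfer white) = 6/12 = 1/2; P(transfer black) = 1/2
If white transferred: Urn II has 6 white of 12, so P(white|white moved) = 1/2
If black transferred: Urn II has 5 white of 12, so P(white|black moved) = 5/12
By total probability: P(white) = 1/2*1/2 + 1/2*5/12 = 11/24

11/24


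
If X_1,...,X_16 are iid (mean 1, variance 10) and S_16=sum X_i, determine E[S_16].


E[S_n] = n*E[X_1] = 16*1 = 16

16


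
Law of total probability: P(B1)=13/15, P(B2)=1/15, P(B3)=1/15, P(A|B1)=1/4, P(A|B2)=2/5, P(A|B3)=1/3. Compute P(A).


P(A) = P(A|B1)P(B1) + P(A|B2)P(B2) + P(A|B3)P(B3)
= 1/4*13/15 + 2/5*1/15 + 1/3*1/15
= 13/60 + 2/75 + 1/45 = 239/900

239/900


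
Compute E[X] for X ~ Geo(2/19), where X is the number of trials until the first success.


For geometric (trials until first success), E[X] = 1/p = 1/(2/19) = 19/2

19/2


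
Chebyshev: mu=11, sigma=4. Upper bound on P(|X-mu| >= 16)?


k = 16/4 = 4
Chebyshev: P(|X-mu| >= k*sigma) <= 1/k^2 = 1/4^2 = 1/16

1/16


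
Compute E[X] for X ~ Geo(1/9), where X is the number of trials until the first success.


For geometric (trials until first success), E[X] = 1/p = 1/(1/9) = 9

9


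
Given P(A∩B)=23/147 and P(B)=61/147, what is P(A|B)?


P(A|B) = P(A∩B)/P(B) = (23/147)/(61/147) = 23/61

23/61


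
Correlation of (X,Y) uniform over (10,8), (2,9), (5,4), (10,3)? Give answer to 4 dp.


Cov(X,Y) = -3.5000, Var(X) = 11.6875, Var(Y) = 6.5000
rho = Cov/(sqrt(VarX)*sqrt(VarY)) = -0.4016

-0.4016


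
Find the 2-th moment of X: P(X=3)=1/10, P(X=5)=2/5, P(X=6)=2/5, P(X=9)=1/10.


E[X^2] = sum(x^2 * P(x))
= 9*1/10 + 25*2/5 + 36*2/5 + 81*1/10
= 167/5

167/5


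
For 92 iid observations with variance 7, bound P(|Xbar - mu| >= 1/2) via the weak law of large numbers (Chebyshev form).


Var(Xbar) = Var(X)/n = 7/92
Chebyshev: P(|Xbar-mu| >= 1/2) <= Var(Xbar)/(1/2)^2 = (7/92)/(1/4) = 7/23

7/23


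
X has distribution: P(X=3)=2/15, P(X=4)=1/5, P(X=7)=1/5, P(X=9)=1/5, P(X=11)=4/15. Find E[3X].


E[3X] = sum(g(x)*P(x))
= 9*2/15 + 12*1/5 + 21*1/5 + 27*1/5 + 33*4/15
= 22

22


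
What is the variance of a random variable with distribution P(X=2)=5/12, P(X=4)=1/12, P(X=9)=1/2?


E[X] = 17/3, E[X^2] = 87/2
Var(X) = E[X^2] - (E[X])^2 = 87/2 - (17/3)^2 = 205/18

205/18


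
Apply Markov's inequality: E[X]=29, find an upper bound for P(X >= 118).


Markov: P(X >= a) <= E[X]/a
P(X >= 118) <= 29/118

29/118


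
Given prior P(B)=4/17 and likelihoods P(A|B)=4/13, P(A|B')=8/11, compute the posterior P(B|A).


P(A) = P(A|B)P(B) + P(A|B')P(B') = 4/13*4/17 + 8/11*13/17 = 1528/2431
P(B|A) = P(A|B)P(B)/P(A) = (16/221)/(1528/2431) = 22/191

22/191


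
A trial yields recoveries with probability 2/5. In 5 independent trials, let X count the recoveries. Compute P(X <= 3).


P(X<=3) = P(X=0) + P(X=1) + P(X=2) + P(X=3)
= 243/3125 + 162/625 + 216/625 + 144/625
= 2853/3125

2853/3125


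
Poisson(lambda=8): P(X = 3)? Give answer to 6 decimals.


P(X=3) = e^(-8) * 8^3 / 3!
≈ 0.0003354626279 * 512 / 6
≈ 0.028626

0.028626


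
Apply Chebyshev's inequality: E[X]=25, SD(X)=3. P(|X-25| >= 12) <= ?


k = 12/3 = 4
Chebyshev: P(|X-mu| >= k*sigma) <= 1/k^2 = 1/4^2 = 1/16

1/16


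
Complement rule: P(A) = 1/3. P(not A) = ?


P(A') = 1 - P(A) = 1 - 1/3 = 2/3

2/3


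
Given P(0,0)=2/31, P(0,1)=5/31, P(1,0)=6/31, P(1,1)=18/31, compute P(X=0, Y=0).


Read from table: P(X=0, Y=0) = 2/31

2/31


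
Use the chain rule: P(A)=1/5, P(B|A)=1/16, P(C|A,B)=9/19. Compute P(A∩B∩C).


P(A∩B∩C) = P(A) * P(B|A) * P(C|A∩B)
= 1/5 * 1/16 * 9/19
= 1/80 * 9/19 = 9/1520

9/1520


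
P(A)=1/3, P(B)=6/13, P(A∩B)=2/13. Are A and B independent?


P(A)*P(B) = 1/3*6/13 = 2/13
P(A∩B) = 2/13, which equals P(A)P(B), so independent

Yes, A and B are independent


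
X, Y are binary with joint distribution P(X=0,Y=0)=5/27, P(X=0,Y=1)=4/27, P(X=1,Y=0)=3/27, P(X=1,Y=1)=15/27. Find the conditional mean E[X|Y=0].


P(Y=0) = 8/27
E[X|Y=0] = (0*5 + 1*3)/8 = 3/8

3/8


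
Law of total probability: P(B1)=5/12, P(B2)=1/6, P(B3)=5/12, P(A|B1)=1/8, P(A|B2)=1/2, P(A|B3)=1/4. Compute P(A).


P(A) = P(A|B1)P(B1) + P(A|B2)P(B2) + P(A|B3)P(B3)
= 1/8*5/12 + 1/2*1/6 + 1/4*5/12
= 5/96 + 1/12 + 5/48 = 23/96

23/96


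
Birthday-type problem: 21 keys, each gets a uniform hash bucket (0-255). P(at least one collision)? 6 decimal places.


P(all different) = prod((256-i)/256 for i=0..20) = 0.430362
P(at least one match) = 1 - 0.430362 = 0.569638

0.569638


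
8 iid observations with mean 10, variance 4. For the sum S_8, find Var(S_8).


By independence, Var(S_n) = n*Var(X_1) = 8*4 = 32

32
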